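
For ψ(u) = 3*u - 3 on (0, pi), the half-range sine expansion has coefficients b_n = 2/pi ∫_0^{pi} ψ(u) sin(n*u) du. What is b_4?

b_4 = 2/pi ∫_0^{pi} (3*u - 3) sin(4*u) du.
Integrating by parts (boundary term plus one more integral), an antiderivative of (3*u - 3) sin(4*u) is -3*u*cos(4*u)/4 + 3*sin(4*u)/16 + 3*cos(4*u)/4; evaluating from 0 to pi: ∫_{0}^{pi} (3*u - 3) sin(4*u) du = (3/4 - 3*pi/4) - (3/4) = -3*pi/4.
Hence b_4 = (2/pi)·(-3*pi/4) = -3/2.

-3/2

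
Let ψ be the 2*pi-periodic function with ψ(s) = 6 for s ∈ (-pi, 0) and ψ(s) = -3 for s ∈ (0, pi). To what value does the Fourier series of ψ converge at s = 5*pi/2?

-3

s = 5*pi/2 differs from s = pi/2 by 1 full period(s), and the series is 2*pi-periodic.
ψ is continuous at s = pi/2 with value -3, so the series converges to -3 there.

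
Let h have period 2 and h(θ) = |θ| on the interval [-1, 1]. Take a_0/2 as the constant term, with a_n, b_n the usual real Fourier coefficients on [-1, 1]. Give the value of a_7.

-4/(49*pi**2)

a_7 = ∫_{-1}^{1} h(θ) cos(7*pi*θ) dθ.
h is even and cos(7*pi*θ) is even, so the integrand is even and a_7 = 2 ∫_0^{1} h(θ) cos(7*pi*θ) dθ.
Integrating by parts (boundary term plus one more integral), an antiderivative of (θ) cos(7*pi*θ) is θ*sin(7*pi*θ)/(7*pi) + cos(7*pi*θ)/(49*pi**2); evaluating from 0 to 1: ∫_{0}^{1} (θ) cos(7*pi*θ) dθ = (-1/(49*pi**2)) - (1/(49*pi**2)) = -2/(49*pi**2).
Hence a_7 = 2·(-2/(49*pi**2)) = -4/(49*pi**2).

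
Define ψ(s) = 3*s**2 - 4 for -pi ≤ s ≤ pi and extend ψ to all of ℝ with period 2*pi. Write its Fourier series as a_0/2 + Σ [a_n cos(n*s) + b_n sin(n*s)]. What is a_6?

1/3

a_6 = 1/pi ∫_{-pi}^{pi} ψ(s) cos(6*s) ds.
ψ is even and cos(6*s) is even, so the integrand is even and a_6 = 2/pi ∫_0^{pi} ψ(s) cos(6*s) ds.
Integrating by parts twice (tabular method), an antiderivative of (3*s**2 - 4) cos(6*s) is s**2*sin(6*s)/2 + s*cos(6*s)/6 - 25*sin(6*s)/36; evaluating from 0 to pi: ∫_{0}^{pi} (3*s**2 - 4) cos(6*s) ds = (pi/6) - (0) = pi/6.
Hence a_6 = (2/pi)·(pi/6) = 1/3.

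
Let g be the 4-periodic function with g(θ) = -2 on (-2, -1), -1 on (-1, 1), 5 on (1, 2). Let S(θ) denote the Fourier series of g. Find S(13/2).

θ = 13/2 differs from θ = -3/2 by 2 full period(s), and the series is 4-periodic.
g is continuous at θ = -3/2 with value -2, so the series converges to -2 there.

-2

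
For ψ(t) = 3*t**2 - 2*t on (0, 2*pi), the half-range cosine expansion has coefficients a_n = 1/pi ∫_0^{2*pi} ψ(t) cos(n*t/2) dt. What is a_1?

-48 + 16/pi

a_1 = 1/pi ∫_0^{2*pi} (3*t**2 - 2*t) cos(t/2) dt.
Integrating by parts twice (tabular method), an antiderivative of (3*t**2 - 2*t) cos(t/2) is 6*t**2*sin(t/2) - 4*t*sin(t/2) + 24*t*cos(t/2) - 48*sin(t/2) - 8*cos(t/2); evaluating from 0 to 2*pi: ∫_{0}^{2*pi} (3*t**2 - 2*t) cos(t/2) dt = (8 - 48*pi) - (-8) = 16 - 48*pi.
Hence a_1 = (1/pi)·(16 - 48*pi) = -48 + 16/pi.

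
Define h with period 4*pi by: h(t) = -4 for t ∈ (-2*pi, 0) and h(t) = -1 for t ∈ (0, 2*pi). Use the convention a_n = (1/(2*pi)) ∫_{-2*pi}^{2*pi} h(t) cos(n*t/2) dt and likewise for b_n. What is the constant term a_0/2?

-5/2

a_0 = (1/(2*pi)) ∫_{-2*pi}^{2*pi} h(t) dt = (1/(2*pi)) · (-10*pi) = -5.
So the constant term a_0/2 = -5/2.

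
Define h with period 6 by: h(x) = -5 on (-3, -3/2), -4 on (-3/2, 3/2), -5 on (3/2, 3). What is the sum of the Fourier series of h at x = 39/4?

x = 39/4 differs from x = -9/4 by 2 full period(s), and the series is 6-periodic.
h is continuous at x = -9/4 with value -5, so the series converges to -5 there.

-5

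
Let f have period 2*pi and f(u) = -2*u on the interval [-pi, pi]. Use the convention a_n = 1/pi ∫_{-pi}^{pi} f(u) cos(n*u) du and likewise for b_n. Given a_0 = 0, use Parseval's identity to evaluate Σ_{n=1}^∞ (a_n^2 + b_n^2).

Parseval: a_0^2/2 + Σ_{n≥1} (a_n^2+b_n^2) = 1/pi ∫_{-pi}^{pi} f(u)^2 du = 8*pi**2/3.
Subtract a_0^2/2 = 0: Σ (a_n^2+b_n^2) = 8*pi**2/3.

8*pi**2/3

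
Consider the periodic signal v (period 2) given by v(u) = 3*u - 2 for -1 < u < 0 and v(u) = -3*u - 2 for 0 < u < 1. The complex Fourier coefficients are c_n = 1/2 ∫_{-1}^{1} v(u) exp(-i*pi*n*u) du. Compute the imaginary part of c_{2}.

Since v is real-valued, Im(c_{2}) = -1/2 ∫_{-1}^{1} v(u) sin(2*pi*u) du = -b_{2}/2.
(v is even, so the integrand is odd over a symmetric interval and the integral vanishes.)

0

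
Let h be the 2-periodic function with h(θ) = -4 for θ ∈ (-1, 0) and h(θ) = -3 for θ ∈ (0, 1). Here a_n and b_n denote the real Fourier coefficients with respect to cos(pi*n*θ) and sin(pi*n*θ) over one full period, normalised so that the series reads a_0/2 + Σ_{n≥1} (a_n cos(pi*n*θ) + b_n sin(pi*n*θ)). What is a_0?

-7

a_0 = ∫_{-1}^{1} h(θ) dθ = -7.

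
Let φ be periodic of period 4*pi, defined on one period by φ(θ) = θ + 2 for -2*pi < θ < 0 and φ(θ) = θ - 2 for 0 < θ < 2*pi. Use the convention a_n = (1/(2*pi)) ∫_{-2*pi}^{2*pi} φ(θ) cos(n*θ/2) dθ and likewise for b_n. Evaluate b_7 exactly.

4*(-2 + pi)/(7*pi)

b_7 = (1/(2*pi)) ∫_{-2*pi}^{2*pi} φ(θ) sin(7*θ/2) dθ.
φ is odd and sin(7*θ/2) is odd, so the integrand is even and b_7 = 1/pi ∫_0^{2*pi} φ(θ) sin(7*θ/2) dθ.
Integrating by parts (boundary term plus one more integral), an antiderivative of (θ - 2) sin(7*θ/2) is -2*θ*cos(7*θ/2)/7 + 4*sin(7*θ/2)/49 + 4*cos(7*θ/2)/7; evaluating from 0 to 2*pi: ∫_{0}^{2*pi} (θ - 2) sin(7*θ/2) dθ = (-4/7 + 4*pi/7) - (4/7) = -8/7 + 4*pi/7.
Hence b_7 = (1/pi)·(-8/7 + 4*pi/7) = 4*(-2 + pi)/(7*pi).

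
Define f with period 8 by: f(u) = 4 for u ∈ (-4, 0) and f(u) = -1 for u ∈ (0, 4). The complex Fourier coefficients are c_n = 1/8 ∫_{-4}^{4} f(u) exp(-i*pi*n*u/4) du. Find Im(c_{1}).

5/pi

Since f is real-valued, Im(c_{1}) = -1/8 ∫_{-4}^{4} f(u) sin(pi*u/4) du = -b_{1}/2.
Split the integral at the breakpoints.
Directly, an antiderivative of (4) sin(pi*u/4) is -16*cos(pi*u/4)/pi; evaluating from -4 to 0: ∫_{-4}^{0} (4) sin(pi*u/4) du = (-16/pi) - (16/pi) = -32/pi.
Directly, an antiderivative of (-1) sin(pi*u/4) is 4*cos(pi*u/4)/pi; evaluating from 0 to 4: ∫_{0}^{4} (-1) sin(pi*u/4) du = (-4/pi) - (4/pi) = -8/pi.
So ∫_{-4}^{4} f(u) sin(pi*u/4) du = -40/pi.
Hence Im(c_{1}) = (-1/8)·(-40/pi) = 5/pi.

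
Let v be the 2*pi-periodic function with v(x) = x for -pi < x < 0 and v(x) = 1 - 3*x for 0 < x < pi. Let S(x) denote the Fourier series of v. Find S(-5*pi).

x = -5*pi differs from x = -pi by -2 full period(s), and the series is 2*pi-periodic.
At x = -pi the one-sided limits are v(-pi^-) = 1 - 3*pi and v(-pi^+) = -pi.
By Dirichlet's theorem the series converges to their average, [(1 - 3*pi) + (-pi)]/2 = 1/2 - 2*pi.

1/2 - 2*pi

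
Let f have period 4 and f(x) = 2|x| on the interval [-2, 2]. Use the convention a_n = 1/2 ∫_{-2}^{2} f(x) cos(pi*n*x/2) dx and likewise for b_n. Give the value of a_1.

-16/pi**2

a_1 = 1/2 ∫_{-2}^{2} f(x) cos(pi*x/2) dx.
f is even and cos(pi*x/2) is even, so the integrand is even and a_1 = ∫_0^{2} f(x) cos(pi*x/2) dx.
Integrating by parts (boundary term plus one more integral), an antiderivative of (2*x) cos(pi*x/2) is 4*x*sin(pi*x/2)/pi + 8*cos(pi*x/2)/pi**2; evaluating from 0 to 2: ∫_{0}^{2} (2*x) cos(pi*x/2) dx = (-8/pi**2) - (8/pi**2) = -16/pi**2.
Hence a_1 = -16/pi**2.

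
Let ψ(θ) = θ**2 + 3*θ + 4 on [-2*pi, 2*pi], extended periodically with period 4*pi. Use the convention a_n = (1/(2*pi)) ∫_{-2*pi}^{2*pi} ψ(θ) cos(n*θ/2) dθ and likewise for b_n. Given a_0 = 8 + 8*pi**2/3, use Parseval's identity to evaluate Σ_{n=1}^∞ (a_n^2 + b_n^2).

pi**2*(24 + 128*pi**2/45)

Parseval: a_0^2/2 + Σ_{n≥1} (a_n^2+b_n^2) = (1/(2*pi)) ∫_{-2*pi}^{2*pi} ψ(θ)^2 dθ = 32 + 136*pi**2/3 + 32*pi**4/5.
Subtract a_0^2/2 = 32*(3 + pi**2)**2/9: Σ (a_n^2+b_n^2) = pi**2*(24 + 128*pi**2/45).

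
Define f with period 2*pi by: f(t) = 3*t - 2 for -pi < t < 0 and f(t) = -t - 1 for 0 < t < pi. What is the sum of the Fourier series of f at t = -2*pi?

t = -2*pi differs from t = 0 by -1 full period(s), and the series is 2*pi-periodic.
At t = 0 the one-sided limits are f(0^-) = -2 and f(0^+) = -1.
By Dirichlet's theorem the series converges to their average, [(-2) + (-1)]/2 = -3/2.

-3/2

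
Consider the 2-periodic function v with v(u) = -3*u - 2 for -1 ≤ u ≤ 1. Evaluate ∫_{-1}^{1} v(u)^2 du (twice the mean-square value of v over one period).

14

∫_{-1}^{1} v(u)^2 du = 14.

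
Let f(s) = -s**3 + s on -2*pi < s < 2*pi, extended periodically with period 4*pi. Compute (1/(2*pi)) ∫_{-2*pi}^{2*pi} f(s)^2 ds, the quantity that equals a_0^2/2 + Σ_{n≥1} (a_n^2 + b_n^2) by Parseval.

8*pi**2*(-168*pi**2 + 35 + 240*pi**4)/105

(1/(2*pi)) ∫_{-2*pi}^{2*pi} f(s)^2 ds = (1/(2*pi)) · (16*pi**3*(-168*pi**2 + 35 + 240*pi**4)/105) = 8*pi**2*(-168*pi**2 + 35 + 240*pi**4)/105.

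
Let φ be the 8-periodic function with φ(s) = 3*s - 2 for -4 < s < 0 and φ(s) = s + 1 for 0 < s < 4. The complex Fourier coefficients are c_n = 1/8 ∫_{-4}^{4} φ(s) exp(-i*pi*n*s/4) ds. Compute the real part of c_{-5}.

8/(25*pi**2)

Since φ is real-valued, Re(c_{-5}) = 1/8 ∫_{-4}^{4} φ(s) cos(-5*pi*s/4) ds = a_{5}/2.
Split the integral at the breakpoints.
Integrating by parts (boundary term plus one more integral), an antiderivative of (3*s - 2) cos(-5*pi*s/4) is 12*s*sin(5*pi*s/4)/(5*pi) - 8*sin(5*pi*s/4)/(5*pi) + 48*cos(5*pi*s/4)/(25*pi**2); evaluating from -4 to 0: ∫_{-4}^{0} (3*s - 2) cos(-5*pi*s/4) ds = (48/(25*pi**2)) - (-48/(25*pi**2)) = 96/(25*pi**2).
Integrating by parts (boundary term plus one more integral), an antiderivative of (s + 1) cos(-5*pi*s/4) is 4*s*sin(5*pi*s/4)/(5*pi) + 4*sin(5*pi*s/4)/(5*pi) + 16*cos(5*pi*s/4)/(25*pi**2); evaluating from 0 to 4: ∫_{0}^{4} (s + 1) cos(-5*pi*s/4) ds = (-16/(25*pi**2)) - (16/(25*pi**2)) = -32/(25*pi**2).
So ∫_{-4}^{4} φ(s) cos(-5*pi*s/4) ds = 64/(25*pi**2).
Hence Re(c_{-5}) = (1/8)·(64/(25*pi**2)) = 8/(25*pi**2).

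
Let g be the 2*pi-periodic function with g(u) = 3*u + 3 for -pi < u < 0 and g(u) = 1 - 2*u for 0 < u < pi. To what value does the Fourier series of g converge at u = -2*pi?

2

u = -2*pi differs from u = 0 by -1 full period(s), and the series is 2*pi-periodic.
At u = 0 the one-sided limits are g(0^-) = 3 and g(0^+) = 1.
By Dirichlet's theorem the series converges to their average, [(3) + (1)]/2 = 2.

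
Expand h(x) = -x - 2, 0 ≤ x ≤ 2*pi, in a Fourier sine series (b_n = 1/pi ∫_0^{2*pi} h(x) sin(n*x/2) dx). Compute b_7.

4*(-pi - 2)/(7*pi)

b_7 = 1/pi ∫_0^{2*pi} (-x - 2) sin(7*x/2) dx.
Integrating by parts (boundary term plus one more integral), an antiderivative of (-x - 2) sin(7*x/2) is 2*x*cos(7*x/2)/7 - 4*sin(7*x/2)/49 + 4*cos(7*x/2)/7; evaluating from 0 to 2*pi: ∫_{0}^{2*pi} (-x - 2) sin(7*x/2) dx = (-4*pi/7 - 4/7) - (4/7) = -4*pi/7 - 8/7.
Hence b_7 = (1/pi)·(-4*pi/7 - 8/7) = 4*(-pi - 2)/(7*pi).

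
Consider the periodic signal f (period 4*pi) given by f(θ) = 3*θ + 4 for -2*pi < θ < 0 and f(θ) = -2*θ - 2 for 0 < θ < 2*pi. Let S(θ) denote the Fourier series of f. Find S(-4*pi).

θ = -4*pi differs from θ = 0 by -1 full period(s), and the series is 4*pi-periodic.
At θ = 0 the one-sided limits are f(0^-) = 4 and f(0^+) = -2.
By Dirichlet's theorem the series converges to their average, [(4) + (-2)]/2 = 1.

1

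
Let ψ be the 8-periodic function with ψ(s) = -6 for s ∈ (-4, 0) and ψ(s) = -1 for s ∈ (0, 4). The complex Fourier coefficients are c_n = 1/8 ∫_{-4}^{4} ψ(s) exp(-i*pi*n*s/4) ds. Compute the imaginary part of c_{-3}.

Since ψ is real-valued, Im(c_{-3}) = -1/8 ∫_{-4}^{4} ψ(s) sin(-3*pi*s/4) ds = b_{3}/2.
Split the integral at the breakpoints.
Directly, an antiderivative of (-6) sin(-3*pi*s/4) is -8*cos(3*pi*s/4)/pi; evaluating from -4 to 0: ∫_{-4}^{0} (-6) sin(-3*pi*s/4) ds = (-8/pi) - (8/pi) = -16/pi.
Directly, an antiderivative of (-1) sin(-3*pi*s/4) is -4*cos(3*pi*s/4)/(3*pi); evaluating from 0 to 4: ∫_{0}^{4} (-1) sin(-3*pi*s/4) ds = (4/(3*pi)) - (-4/(3*pi)) = 8/(3*pi).
So ∫_{-4}^{4} ψ(s) sin(-3*pi*s/4) ds = -40/(3*pi).
Hence Im(c_{-3}) = (-1/8)·(-40/(3*pi)) = 5/(3*pi).

5/(3*pi)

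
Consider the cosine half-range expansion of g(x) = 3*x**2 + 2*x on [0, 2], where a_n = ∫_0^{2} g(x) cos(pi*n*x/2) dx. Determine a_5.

-64/(25*pi**2)

a_5 = ∫_0^{2} (3*x**2 + 2*x) cos(5*pi*x/2) dx.
Integrating by parts twice (tabular method), an antiderivative of (3*x**2 + 2*x) cos(5*pi*x/2) is 6*x**2*sin(5*pi*x/2)/(5*pi) + 4*x*sin(5*pi*x/2)/(5*pi) + 24*x*cos(5*pi*x/2)/(25*pi**2) - 48*sin(5*pi*x/2)/(125*pi**3) + 8*cos(5*pi*x/2)/(25*pi**2); evaluating from 0 to 2: ∫_{0}^{2} (3*x**2 + 2*x) cos(5*pi*x/2) dx = (-56/(25*pi**2)) - (8/(25*pi**2)) = -64/(25*pi**2).
Hence a_5 = -64/(25*pi**2).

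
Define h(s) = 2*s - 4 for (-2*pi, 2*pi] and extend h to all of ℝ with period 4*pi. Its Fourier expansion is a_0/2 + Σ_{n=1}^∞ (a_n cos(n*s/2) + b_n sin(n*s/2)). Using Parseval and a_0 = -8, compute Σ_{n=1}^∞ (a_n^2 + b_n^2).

32*pi**2/3

Parseval: a_0^2/2 + Σ_{n≥1} (a_n^2+b_n^2) = (1/(2*pi)) ∫_{-2*pi}^{2*pi} h(s)^2 ds = 32 + 32*pi**2/3.
Subtract a_0^2/2 = 32: Σ (a_n^2+b_n^2) = 32*pi**2/3.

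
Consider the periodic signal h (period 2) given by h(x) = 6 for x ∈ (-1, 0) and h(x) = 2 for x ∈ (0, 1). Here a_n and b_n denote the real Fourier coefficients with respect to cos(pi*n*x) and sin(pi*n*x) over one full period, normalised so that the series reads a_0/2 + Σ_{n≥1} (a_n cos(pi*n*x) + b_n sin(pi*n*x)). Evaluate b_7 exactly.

b_7 = ∫_{-1}^{1} h(x) sin(7*pi*x) dx.
Split the integral at the breakpoints.
Directly, an antiderivative of (6) sin(7*pi*x) is -6*cos(7*pi*x)/(7*pi); evaluating from -1 to 0: ∫_{-1}^{0} (6) sin(7*pi*x) dx = (-6/(7*pi)) - (6/(7*pi)) = -12/(7*pi).
Directly, an antiderivative of (2) sin(7*pi*x) is -2*cos(7*pi*x)/(7*pi); evaluating from 0 to 1: ∫_{0}^{1} (2) sin(7*pi*x) dx = (2/(7*pi)) - (-2/(7*pi)) = 4/(7*pi).
Summing the pieces gives b_7 = -8/(7*pi).

-8/(7*pi)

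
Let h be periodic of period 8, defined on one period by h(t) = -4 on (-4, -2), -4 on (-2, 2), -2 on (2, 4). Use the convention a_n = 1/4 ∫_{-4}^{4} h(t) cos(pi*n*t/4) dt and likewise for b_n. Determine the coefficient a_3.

a_3 = 1/4 ∫_{-4}^{4} h(t) cos(3*pi*t/4) dt.
Split the integral at the breakpoints.
Directly, an antiderivative of (-4) cos(3*pi*t/4) is -16*sin(3*pi*t/4)/(3*pi); evaluating from -4 to -2: ∫_{-4}^{-2} (-4) cos(3*pi*t/4) dt = (-16/(3*pi)) - (0) = -16/(3*pi).
Directly, an antiderivative of (-4) cos(3*pi*t/4) is -16*sin(3*pi*t/4)/(3*pi); evaluating from -2 to 2: ∫_{-2}^{2} (-4) cos(3*pi*t/4) dt = (16/(3*pi)) - (-16/(3*pi)) = 32/(3*pi).
Directly, an antiderivative of (-2) cos(3*pi*t/4) is -8*sin(3*pi*t/4)/(3*pi); evaluating from 2 to 4: ∫_{2}^{4} (-2) cos(3*pi*t/4) dt = (0) - (8/(3*pi)) = -8/(3*pi).
Summing the pieces and multiplying by (1/4) gives a_3 = 2/(3*pi).

2/(3*pi)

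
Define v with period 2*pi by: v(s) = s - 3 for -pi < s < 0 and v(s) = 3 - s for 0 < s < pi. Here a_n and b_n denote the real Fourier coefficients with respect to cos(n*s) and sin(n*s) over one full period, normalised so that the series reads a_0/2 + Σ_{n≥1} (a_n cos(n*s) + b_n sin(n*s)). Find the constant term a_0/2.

-pi/2

a_0 = 1/pi ∫_{-pi}^{pi} v(s) ds = 1/pi · (-pi**2) = -pi.
So the constant term a_0/2 = -pi/2.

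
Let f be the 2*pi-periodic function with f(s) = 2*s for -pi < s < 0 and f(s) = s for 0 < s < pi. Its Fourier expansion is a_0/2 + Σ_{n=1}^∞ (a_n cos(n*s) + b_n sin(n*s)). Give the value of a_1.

a_1 = 1/pi ∫_{-pi}^{pi} f(s) cos(s) ds.
Split the integral at the breakpoints.
Integrating by parts (boundary term plus one more integral), an antiderivative of (2*s) cos(s) is 2*s*sin(s) + 2*cos(s); evaluating from -pi to 0: ∫_{-pi}^{0} (2*s) cos(s) ds = (2) - (-2) = 4.
Integrating by parts (boundary term plus one more integral), an antiderivative of (s) cos(s) is s*sin(s) + cos(s); evaluating from 0 to pi: ∫_{0}^{pi} (s) cos(s) ds = (-1) - (1) = -2.
Summing the pieces and multiplying by (1/pi) gives a_1 = 2/pi.

2/pi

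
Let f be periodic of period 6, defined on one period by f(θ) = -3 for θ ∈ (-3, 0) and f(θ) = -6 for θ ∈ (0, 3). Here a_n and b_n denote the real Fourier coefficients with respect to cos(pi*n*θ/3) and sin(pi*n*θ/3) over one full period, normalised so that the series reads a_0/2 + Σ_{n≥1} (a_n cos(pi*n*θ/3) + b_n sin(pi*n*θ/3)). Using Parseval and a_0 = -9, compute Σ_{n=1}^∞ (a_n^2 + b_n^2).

9/2

Parseval: a_0^2/2 + Σ_{n≥1} (a_n^2+b_n^2) = 1/3 ∫_{-3}^{3} f(θ)^2 dθ = 45.
Subtract a_0^2/2 = 81/2: Σ (a_n^2+b_n^2) = 9/2.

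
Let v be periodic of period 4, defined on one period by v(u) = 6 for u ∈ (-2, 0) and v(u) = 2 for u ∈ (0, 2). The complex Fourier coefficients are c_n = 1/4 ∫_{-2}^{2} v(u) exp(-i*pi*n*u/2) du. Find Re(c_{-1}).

Since v is real-valued, Re(c_{-1}) = 1/4 ∫_{-2}^{2} v(u) cos(-pi*u/2) du = a_{1}/2.
Split the integral at the breakpoints.
Directly, an antiderivative of (6) cos(-pi*u/2) is 12*sin(pi*u/2)/pi; evaluating from -2 to 0: ∫_{-2}^{0} (6) cos(-pi*u/2) du = (0) - (0) = 0.
Directly, an antiderivative of (2) cos(-pi*u/2) is 4*sin(pi*u/2)/pi; evaluating from 0 to 2: ∫_{0}^{2} (2) cos(-pi*u/2) du = (0) - (0) = 0.
So ∫_{-2}^{2} v(u) cos(-pi*u/2) du = 0.
Hence Re(c_{-1}) = (1/4)·(0) = 0.

0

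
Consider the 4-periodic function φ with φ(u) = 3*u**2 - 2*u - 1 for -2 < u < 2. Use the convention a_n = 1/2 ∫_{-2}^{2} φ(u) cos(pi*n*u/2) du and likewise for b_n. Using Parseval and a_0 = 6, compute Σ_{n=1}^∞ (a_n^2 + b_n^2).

544/15

Parseval: a_0^2/2 + Σ_{n≥1} (a_n^2+b_n^2) = 1/2 ∫_{-2}^{2} φ(u)^2 du = 814/15.
Subtract a_0^2/2 = 18: Σ (a_n^2+b_n^2) = 544/15.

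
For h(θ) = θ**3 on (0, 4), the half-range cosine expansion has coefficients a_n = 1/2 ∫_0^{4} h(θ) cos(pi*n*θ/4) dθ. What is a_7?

384*(4 - 49*pi**2)/(2401*pi**4)

a_7 = 1/2 ∫_0^{4} (θ**3) cos(7*pi*θ/4) dθ.
Integrating by parts three times (tabular method), an antiderivative of (θ**3) cos(7*pi*θ/4) is 4*θ**3*sin(7*pi*θ/4)/(7*pi) + 48*θ**2*cos(7*pi*θ/4)/(49*pi**2) - 384*θ*sin(7*pi*θ/4)/(343*pi**3) - 1536*cos(7*pi*θ/4)/(2401*pi**4); evaluating from 0 to 4: ∫_{0}^{4} (θ**3) cos(7*pi*θ/4) dθ = (768*(2 - 49*pi**2)/(2401*pi**4)) - (-1536/(2401*pi**4)) = 768*(4 - 49*pi**2)/(2401*pi**4).
Hence a_7 = (1/2)·(768*(4 - 49*pi**2)/(2401*pi**4)) = 384*(4 - 49*pi**2)/(2401*pi**4).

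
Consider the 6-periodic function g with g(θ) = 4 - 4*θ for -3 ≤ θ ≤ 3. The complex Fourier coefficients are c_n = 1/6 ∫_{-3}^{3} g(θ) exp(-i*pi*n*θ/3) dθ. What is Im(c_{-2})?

Since g is real-valued, Im(c_{-2}) = -1/6 ∫_{-3}^{3} g(θ) sin(-2*pi*θ/3) dθ = b_{2}/2.
Integrating by parts (boundary term plus one more integral), an antiderivative of (4 - 4*θ) sin(-2*pi*θ/3) is -6*θ*cos(2*pi*θ/3)/pi + 9*sin(2*pi*θ/3)/pi**2 + 6*cos(2*pi*θ/3)/pi; evaluating from -3 to 3: ∫_{-3}^{3} (4 - 4*θ) sin(-2*pi*θ/3) dθ = (-12/pi) - (24/pi) = -36/pi.
Hence Im(c_{-2}) = (-1/6)·(-36/pi) = 6/pi.

6/pi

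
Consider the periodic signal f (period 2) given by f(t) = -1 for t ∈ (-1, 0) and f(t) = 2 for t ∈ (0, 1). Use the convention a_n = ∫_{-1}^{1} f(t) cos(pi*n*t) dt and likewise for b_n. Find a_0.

1

a_0 = ∫_{-1}^{1} f(t) dt = 1.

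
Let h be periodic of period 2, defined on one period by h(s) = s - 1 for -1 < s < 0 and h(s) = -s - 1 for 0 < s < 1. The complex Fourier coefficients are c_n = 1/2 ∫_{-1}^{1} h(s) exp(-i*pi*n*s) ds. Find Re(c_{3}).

Since h is real-valued, Re(c_{3}) = 1/2 ∫_{-1}^{1} h(s) cos(3*pi*s) ds = a_{3}/2.
h is even and cos(3*pi*s) is even, so the integrand is even: ∫_{-1}^{1} h(s) cos(3*pi*s) ds = 2∫_0^{1} h(s) cos(3*pi*s) ds.
Integrating by parts (boundary term plus one more integral), an antiderivative of (-s - 1) cos(3*pi*s) is -s*sin(3*pi*s)/(3*pi) - sin(3*pi*s)/(3*pi) - cos(3*pi*s)/(9*pi**2); evaluating from 0 to 1: ∫_{0}^{1} (-s - 1) cos(3*pi*s) ds = (1/(9*pi**2)) - (-1/(9*pi**2)) = 2/(9*pi**2).
So ∫_{-1}^{1} h(s) cos(3*pi*s) ds = 4/(9*pi**2).
Hence Re(c_{3}) = (1/2)·(4/(9*pi**2)) = 2/(9*pi**2).

2/(9*pi**2)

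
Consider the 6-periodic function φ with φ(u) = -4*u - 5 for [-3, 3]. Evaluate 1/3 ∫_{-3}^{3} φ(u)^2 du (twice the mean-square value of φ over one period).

146

1/3 ∫_{-3}^{3} φ(u)^2 du = 1/3 · (438) = 146.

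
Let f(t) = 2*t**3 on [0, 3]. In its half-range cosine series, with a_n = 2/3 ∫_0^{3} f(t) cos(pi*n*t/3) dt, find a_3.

a_3 = 2/3 ∫_0^{3} (2*t**3) cos(pi*t) dt.
Integrating by parts three times (tabular method), an antiderivative of (2*t**3) cos(pi*t) is 2*t**3*sin(pi*t)/pi + 6*t**2*cos(pi*t)/pi**2 - 12*t*sin(pi*t)/pi**3 - 12*cos(pi*t)/pi**4; evaluating from 0 to 3: ∫_{0}^{3} (2*t**3) cos(pi*t) dt = (6*(2 - 9*pi**2)/pi**4) - (-12/pi**4) = 6*(4 - 9*pi**2)/pi**4.
Hence a_3 = (2/3)·(6*(4 - 9*pi**2)/pi**4) = 4*(4 - 9*pi**2)/pi**4.

4*(4 - 9*pi**2)/pi**4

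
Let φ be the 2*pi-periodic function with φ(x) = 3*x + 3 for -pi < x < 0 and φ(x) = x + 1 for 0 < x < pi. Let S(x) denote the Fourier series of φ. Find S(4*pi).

x = 4*pi differs from x = 0 by 2 full period(s), and the series is 2*pi-periodic.
At x = 0 the one-sided limits are φ(0^-) = 3 and φ(0^+) = 1.
By Dirichlet's theorem the series converges to their average, [(3) + (1)]/2 = 2.

2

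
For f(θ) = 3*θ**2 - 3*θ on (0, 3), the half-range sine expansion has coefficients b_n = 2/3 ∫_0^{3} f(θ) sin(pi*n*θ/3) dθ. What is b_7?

36*(-6 + 49*pi**2)/(343*pi**3)

b_7 = 2/3 ∫_0^{3} (3*θ**2 - 3*θ) sin(7*pi*θ/3) dθ.
Integrating by parts twice (tabular method), an antiderivative of (3*θ**2 - 3*θ) sin(7*pi*θ/3) is -9*θ**2*cos(7*pi*θ/3)/(7*pi) + 54*θ*sin(7*pi*θ/3)/(49*pi**2) + 9*θ*cos(7*pi*θ/3)/(7*pi) - 27*sin(7*pi*θ/3)/(49*pi**2) + 162*cos(7*pi*θ/3)/(343*pi**3); evaluating from 0 to 3: ∫_{0}^{3} (3*θ**2 - 3*θ) sin(7*pi*θ/3) dθ = (54*(-3 + 49*pi**2)/(343*pi**3)) - (162/(343*pi**3)) = 54*(-6 + 49*pi**2)/(343*pi**3).
Hence b_7 = (2/3)·(54*(-6 + 49*pi**2)/(343*pi**3)) = 36*(-6 + 49*pi**2)/(343*pi**3).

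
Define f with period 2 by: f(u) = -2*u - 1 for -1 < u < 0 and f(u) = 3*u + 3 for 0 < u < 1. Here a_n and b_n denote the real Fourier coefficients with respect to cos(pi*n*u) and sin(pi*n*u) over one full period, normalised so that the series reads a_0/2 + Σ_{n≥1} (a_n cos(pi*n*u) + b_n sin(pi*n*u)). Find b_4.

b_4 = ∫_{-1}^{1} f(u) sin(4*pi*u) du.
Split the integral at the breakpoints.
Integrating by parts (boundary term plus one more integral), an antiderivative of (-2*u - 1) sin(4*pi*u) is u*cos(4*pi*u)/(2*pi) - sin(4*pi*u)/(8*pi**2) + cos(4*pi*u)/(4*pi); evaluating from -1 to 0: ∫_{-1}^{0} (-2*u - 1) sin(4*pi*u) du = (1/(4*pi)) - (-1/(4*pi)) = 1/(2*pi).
Integrating by parts (boundary term plus one more integral), an antiderivative of (3*u + 3) sin(4*pi*u) is -3*u*cos(4*pi*u)/(4*pi) + 3*sin(4*pi*u)/(16*pi**2) - 3*cos(4*pi*u)/(4*pi); evaluating from 0 to 1: ∫_{0}^{1} (3*u + 3) sin(4*pi*u) du = (-3/(2*pi)) - (-3/(4*pi)) = -3/(4*pi).
Summing the pieces gives b_4 = -1/(4*pi).

-1/(4*pi)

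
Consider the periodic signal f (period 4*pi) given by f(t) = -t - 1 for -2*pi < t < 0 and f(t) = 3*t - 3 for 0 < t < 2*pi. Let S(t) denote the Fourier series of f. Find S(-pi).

f is continuous at t = -pi with value -1 + pi, so the series converges to -1 + pi there.

-1 + pi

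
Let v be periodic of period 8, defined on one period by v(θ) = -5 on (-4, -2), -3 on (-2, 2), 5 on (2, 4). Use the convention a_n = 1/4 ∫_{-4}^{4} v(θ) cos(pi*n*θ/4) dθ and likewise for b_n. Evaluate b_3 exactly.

10/(3*pi)

b_3 = 1/4 ∫_{-4}^{4} v(θ) sin(3*pi*θ/4) dθ.
Split the integral at the breakpoints.
Directly, an antiderivative of (-5) sin(3*pi*θ/4) is 20*cos(3*pi*θ/4)/(3*pi); evaluating from -4 to -2: ∫_{-4}^{-2} (-5) sin(3*pi*θ/4) dθ = (0) - (-20/(3*pi)) = 20/(3*pi).
Directly, an antiderivative of (-3) sin(3*pi*θ/4) is 4*cos(3*pi*θ/4)/pi; evaluating from -2 to 2: ∫_{-2}^{2} (-3) sin(3*pi*θ/4) dθ = (0) - (0) = 0.
Directly, an antiderivative of (5) sin(3*pi*θ/4) is -20*cos(3*pi*θ/4)/(3*pi); evaluating from 2 to 4: ∫_{2}^{4} (5) sin(3*pi*θ/4) dθ = (20/(3*pi)) - (0) = 20/(3*pi).
Summing the pieces and multiplying by (1/4) gives b_3 = 10/(3*pi).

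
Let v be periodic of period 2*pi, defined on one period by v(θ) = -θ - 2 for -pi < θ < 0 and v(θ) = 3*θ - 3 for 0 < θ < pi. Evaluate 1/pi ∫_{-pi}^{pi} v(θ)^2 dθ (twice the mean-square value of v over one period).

-11*pi + 13 + 10*pi**2/3

1/pi ∫_{-pi}^{pi} v(θ)^2 dθ = 1/pi · (pi*(-33*pi + 39 + 10*pi**2)/3) = -11*pi + 13 + 10*pi**2/3.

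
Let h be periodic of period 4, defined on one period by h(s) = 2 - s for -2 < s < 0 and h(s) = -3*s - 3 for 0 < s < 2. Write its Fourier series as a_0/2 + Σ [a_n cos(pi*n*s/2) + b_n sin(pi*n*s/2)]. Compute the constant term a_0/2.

-3/2

a_0 = 1/2 ∫_{-2}^{2} h(s) ds = 1/2 · (-6) = -3.
So the constant term a_0/2 = -3/2.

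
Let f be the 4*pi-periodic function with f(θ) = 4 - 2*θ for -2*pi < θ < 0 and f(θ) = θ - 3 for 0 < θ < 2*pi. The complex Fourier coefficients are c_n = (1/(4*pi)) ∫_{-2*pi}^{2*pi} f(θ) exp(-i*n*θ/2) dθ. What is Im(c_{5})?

(pi + 7)/(5*pi)

Since f is real-valued, Im(c_{5}) = -(1/(4*pi)) ∫_{-2*pi}^{2*pi} f(θ) sin(5*θ/2) dθ = -b_{5}/2.
Split the integral at the breakpoints.
Integrating by parts (boundary term plus one more integral), an antiderivative of (4 - 2*θ) sin(5*θ/2) is 4*θ*cos(5*θ/2)/5 - 8*sin(5*θ/2)/25 - 8*cos(5*θ/2)/5; evaluating from -2*pi to 0: ∫_{-2*pi}^{0} (4 - 2*θ) sin(5*θ/2) dθ = (-8/5) - (8/5 + 8*pi/5) = -8*pi/5 - 16/5.
Integrating by parts (boundary term plus one more integral), an antiderivative of (θ - 3) sin(5*θ/2) is -2*θ*cos(5*θ/2)/5 + 4*sin(5*θ/2)/25 + 6*cos(5*θ/2)/5; evaluating from 0 to 2*pi: ∫_{0}^{2*pi} (θ - 3) sin(5*θ/2) dθ = (-6/5 + 4*pi/5) - (6/5) = -12/5 + 4*pi/5.
So ∫_{-2*pi}^{2*pi} f(θ) sin(5*θ/2) dθ = -28/5 - 4*pi/5.
Hence Im(c_{5}) = (-1/(4*pi))·(-28/5 - 4*pi/5) = (pi + 7)/(5*pi).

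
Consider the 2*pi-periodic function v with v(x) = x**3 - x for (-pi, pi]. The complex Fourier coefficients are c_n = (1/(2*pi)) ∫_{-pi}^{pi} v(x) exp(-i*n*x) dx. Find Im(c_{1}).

7 - pi**2

Since v is real-valued, Im(c_{1}) = -(1/(2*pi)) ∫_{-pi}^{pi} v(x) sin(x) dx = -b_{1}/2.
v is odd and sin(x) is odd, so the integrand is even: ∫_{-pi}^{pi} v(x) sin(x) dx = 2∫_0^{pi} v(x) sin(x) dx.
Integrating by parts three times (tabular method), an antiderivative of (x**3 - x) sin(x) is -x**3*cos(x) + 3*x**2*sin(x) + 7*x*cos(x) - 7*sin(x); evaluating from 0 to pi: ∫_{0}^{pi} (x**3 - x) sin(x) dx = (pi*(-7 + pi**2)) - (0) = pi*(-7 + pi**2).
So ∫_{-pi}^{pi} v(x) sin(x) dx = 2*pi*(-7 + pi**2).
Hence Im(c_{1}) = (-1/(2*pi))·(2*pi*(-7 + pi**2)) = 7 - pi**2.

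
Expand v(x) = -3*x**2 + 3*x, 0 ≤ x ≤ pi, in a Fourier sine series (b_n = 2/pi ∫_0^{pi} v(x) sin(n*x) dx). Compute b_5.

b_5 = 2/pi ∫_0^{pi} (-3*x**2 + 3*x) sin(5*x) dx.
Integrating by parts twice (tabular method), an antiderivative of (-3*x**2 + 3*x) sin(5*x) is 3*x**2*cos(5*x)/5 - 6*x*sin(5*x)/25 - 3*x*cos(5*x)/5 + 3*sin(5*x)/25 - 6*cos(5*x)/125; evaluating from 0 to pi: ∫_{0}^{pi} (-3*x**2 + 3*x) sin(5*x) dx = (-3*pi**2/5 + 6/125 + 3*pi/5) - (-6/125) = -3*pi**2/5 + 12/125 + 3*pi/5.
Hence b_5 = (2/pi)·(-3*pi**2/5 + 12/125 + 3*pi/5) = 6*(-25*pi**2 + 4 + 25*pi)/(125*pi).

6*(-25*pi**2 + 4 + 25*pi)/(125*pi)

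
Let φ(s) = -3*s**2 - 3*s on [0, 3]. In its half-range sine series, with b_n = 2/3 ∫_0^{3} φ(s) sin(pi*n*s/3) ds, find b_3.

b_3 = 2/3 ∫_0^{3} (-3*s**2 - 3*s) sin(pi*s) ds.
Integrating by parts twice (tabular method), an antiderivative of (-3*s**2 - 3*s) sin(pi*s) is 3*s**2*cos(pi*s)/pi - 6*s*sin(pi*s)/pi**2 + 3*s*cos(pi*s)/pi - 3*sin(pi*s)/pi**2 - 6*cos(pi*s)/pi**3; evaluating from 0 to 3: ∫_{0}^{3} (-3*s**2 - 3*s) sin(pi*s) ds = (-36/pi + 6/pi**3) - (-6/pi**3) = -36/pi + 12/pi**3.
Hence b_3 = (2/3)·(-36/pi + 12/pi**3) = -24/pi + 8/pi**3.

-24/pi + 8/pi**3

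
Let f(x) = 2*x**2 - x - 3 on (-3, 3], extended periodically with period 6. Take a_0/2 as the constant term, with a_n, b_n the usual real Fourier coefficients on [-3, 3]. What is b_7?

-6/(7*pi)

b_7 = 1/3 ∫_{-3}^{3} f(x) sin(7*pi*x/3) dx.
Integrating by parts twice (tabular method), an antiderivative of (2*x**2 - x - 3) sin(7*pi*x/3) is -6*x**2*cos(7*pi*x/3)/(7*pi) + 36*x*sin(7*pi*x/3)/(49*pi**2) + 3*x*cos(7*pi*x/3)/(7*pi) - 9*sin(7*pi*x/3)/(49*pi**2) + 108*cos(7*pi*x/3)/(343*pi**3) + 9*cos(7*pi*x/3)/(7*pi); evaluating from -3 to 3: ∫_{-3}^{3} (2*x**2 - x - 3) sin(7*pi*x/3) dx = (36*(-3 + 49*pi**2)/(343*pi**3)) - (54*(-2 + 49*pi**2)/(343*pi**3)) = -18/(7*pi).
Hence b_7 = (1/3)·(-18/(7*pi)) = -6/(7*pi).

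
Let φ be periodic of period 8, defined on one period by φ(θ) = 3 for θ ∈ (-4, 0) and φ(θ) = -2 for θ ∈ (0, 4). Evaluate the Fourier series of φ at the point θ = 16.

θ = 16 differs from θ = 0 by 2 full period(s), and the series is 8-periodic.
At θ = 0 the one-sided limits are φ(0^-) = 3 and φ(0^+) = -2.
By Dirichlet's theorem the series converges to their average, [(3) + (-2)]/2 = 1/2.

1/2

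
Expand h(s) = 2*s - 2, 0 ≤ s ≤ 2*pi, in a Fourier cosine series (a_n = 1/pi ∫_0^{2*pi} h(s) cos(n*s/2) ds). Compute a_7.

a_7 = 1/pi ∫_0^{2*pi} (2*s - 2) cos(7*s/2) ds.
Integrating by parts (boundary term plus one more integral), an antiderivative of (2*s - 2) cos(7*s/2) is 4*s*sin(7*s/2)/7 - 4*sin(7*s/2)/7 + 8*cos(7*s/2)/49; evaluating from 0 to 2*pi: ∫_{0}^{2*pi} (2*s - 2) cos(7*s/2) ds = (-8/49) - (8/49) = -16/49.
Hence a_7 = (1/pi)·(-16/49) = -16/(49*pi).

-16/(49*pi)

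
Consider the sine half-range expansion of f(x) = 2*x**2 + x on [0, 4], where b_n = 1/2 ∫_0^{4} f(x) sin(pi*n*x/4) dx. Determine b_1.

-256/pi**3 + 72/pi

b_1 = 1/2 ∫_0^{4} (2*x**2 + x) sin(pi*x/4) dx.
Integrating by parts twice (tabular method), an antiderivative of (2*x**2 + x) sin(pi*x/4) is -8*x**2*cos(pi*x/4)/pi + 64*x*sin(pi*x/4)/pi**2 - 4*x*cos(pi*x/4)/pi + 16*sin(pi*x/4)/pi**2 + 256*cos(pi*x/4)/pi**3; evaluating from 0 to 4: ∫_{0}^{4} (2*x**2 + x) sin(pi*x/4) dx = (-256/pi**3 + 144/pi) - (256/pi**3) = -512/pi**3 + 144/pi.
Hence b_1 = (1/2)·(-512/pi**3 + 144/pi) = -256/pi**3 + 72/pi.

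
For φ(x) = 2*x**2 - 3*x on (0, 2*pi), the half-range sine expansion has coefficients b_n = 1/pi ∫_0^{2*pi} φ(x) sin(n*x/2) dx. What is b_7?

b_7 = 1/pi ∫_0^{2*pi} (2*x**2 - 3*x) sin(7*x/2) dx.
Integrating by parts twice (tabular method), an antiderivative of (2*x**2 - 3*x) sin(7*x/2) is -4*x**2*cos(7*x/2)/7 + 16*x*sin(7*x/2)/49 + 6*x*cos(7*x/2)/7 - 12*sin(7*x/2)/49 + 32*cos(7*x/2)/343; evaluating from 0 to 2*pi: ∫_{0}^{2*pi} (2*x**2 - 3*x) sin(7*x/2) dx = (-12*pi/7 - 32/343 + 16*pi**2/7) - (32/343) = -12*pi/7 - 64/343 + 16*pi**2/7.
Hence b_7 = (1/pi)·(-12*pi/7 - 64/343 + 16*pi**2/7) = 4*(-147*pi - 16 + 196*pi**2)/(343*pi).

4*(-147*pi - 16 + 196*pi**2)/(343*pi)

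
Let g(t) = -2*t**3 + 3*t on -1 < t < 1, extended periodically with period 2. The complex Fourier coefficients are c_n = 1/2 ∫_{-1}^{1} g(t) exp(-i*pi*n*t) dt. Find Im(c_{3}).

(-3*pi**2 - 4)/(9*pi**3)

Since g is real-valued, Im(c_{3}) = -1/2 ∫_{-1}^{1} g(t) sin(3*pi*t) dt = -b_{3}/2.
g is odd and sin(3*pi*t) is odd, so the integrand is even: ∫_{-1}^{1} g(t) sin(3*pi*t) dt = 2∫_0^{1} g(t) sin(3*pi*t) dt.
Integrating by parts three times (tabular method), an antiderivative of (-2*t**3 + 3*t) sin(3*pi*t) is 2*t**3*cos(3*pi*t)/(3*pi) - 2*t**2*sin(3*pi*t)/(3*pi**2) - t*cos(3*pi*t)/pi - 4*t*cos(3*pi*t)/(9*pi**3) + 4*sin(3*pi*t)/(27*pi**4) + sin(3*pi*t)/(3*pi**2); evaluating from 0 to 1: ∫_{0}^{1} (-2*t**3 + 3*t) sin(3*pi*t) dt = ((4 + 3*pi**2)/(9*pi**3)) - (0) = (4 + 3*pi**2)/(9*pi**3).
So ∫_{-1}^{1} g(t) sin(3*pi*t) dt = 2*(4 + 3*pi**2)/(9*pi**3).
Hence Im(c_{3}) = (-1/2)·(2*(4 + 3*pi**2)/(9*pi**3)) = (-3*pi**2 - 4)/(9*pi**3).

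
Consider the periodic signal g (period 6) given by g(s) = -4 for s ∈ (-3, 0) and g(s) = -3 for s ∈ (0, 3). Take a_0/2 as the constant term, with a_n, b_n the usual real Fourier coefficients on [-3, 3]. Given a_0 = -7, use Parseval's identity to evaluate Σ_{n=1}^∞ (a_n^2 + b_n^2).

Parseval: a_0^2/2 + Σ_{n≥1} (a_n^2+b_n^2) = 1/3 ∫_{-3}^{3} g(s)^2 ds = 25.
Subtract a_0^2/2 = 49/2: Σ (a_n^2+b_n^2) = 1/2.

1/2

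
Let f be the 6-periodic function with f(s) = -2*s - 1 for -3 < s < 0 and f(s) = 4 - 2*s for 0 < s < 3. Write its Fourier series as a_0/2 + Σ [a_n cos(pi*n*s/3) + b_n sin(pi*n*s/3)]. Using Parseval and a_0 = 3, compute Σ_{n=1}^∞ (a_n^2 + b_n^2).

Parseval: a_0^2/2 + Σ_{n≥1} (a_n^2+b_n^2) = 1/3 ∫_{-3}^{3} f(s)^2 ds = 11.
Subtract a_0^2/2 = 9/2: Σ (a_n^2+b_n^2) = 13/2.

13/2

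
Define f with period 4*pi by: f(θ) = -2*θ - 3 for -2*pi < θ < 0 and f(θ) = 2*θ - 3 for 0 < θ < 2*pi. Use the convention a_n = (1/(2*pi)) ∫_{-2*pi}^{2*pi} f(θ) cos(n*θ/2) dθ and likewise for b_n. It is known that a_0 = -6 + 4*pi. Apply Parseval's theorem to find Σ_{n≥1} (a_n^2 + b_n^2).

8*pi**2/3

Parseval: a_0^2/2 + Σ_{n≥1} (a_n^2+b_n^2) = (1/(2*pi)) ∫_{-2*pi}^{2*pi} f(θ)^2 dθ = -24*pi + 18 + 32*pi**2/3.
Subtract a_0^2/2 = 2*(3 - 2*pi)**2: Σ (a_n^2+b_n^2) = 8*pi**2/3.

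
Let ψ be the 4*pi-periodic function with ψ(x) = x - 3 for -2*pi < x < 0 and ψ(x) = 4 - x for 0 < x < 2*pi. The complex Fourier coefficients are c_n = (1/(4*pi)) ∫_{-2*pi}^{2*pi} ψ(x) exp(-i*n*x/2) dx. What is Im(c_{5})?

-7/(5*pi)

Since ψ is real-valued, Im(c_{5}) = -(1/(4*pi)) ∫_{-2*pi}^{2*pi} ψ(x) sin(5*x/2) dx = -b_{5}/2.
Split the integral at the breakpoints.
Integrating by parts (boundary term plus one more integral), an antiderivative of (x - 3) sin(5*x/2) is -2*x*cos(5*x/2)/5 + 4*sin(5*x/2)/25 + 6*cos(5*x/2)/5; evaluating from -2*pi to 0: ∫_{-2*pi}^{0} (x - 3) sin(5*x/2) dx = (6/5) - (-4*pi/5 - 6/5) = 12/5 + 4*pi/5.
Integrating by parts (boundary term plus one more integral), an antiderivative of (4 - x) sin(5*x/2) is 2*x*cos(5*x/2)/5 - 4*sin(5*x/2)/25 - 8*cos(5*x/2)/5; evaluating from 0 to 2*pi: ∫_{0}^{2*pi} (4 - x) sin(5*x/2) dx = (8/5 - 4*pi/5) - (-8/5) = 16/5 - 4*pi/5.
So ∫_{-2*pi}^{2*pi} ψ(x) sin(5*x/2) dx = 28/5.
Hence Im(c_{5}) = (-1/(4*pi))·(28/5) = -7/(5*pi).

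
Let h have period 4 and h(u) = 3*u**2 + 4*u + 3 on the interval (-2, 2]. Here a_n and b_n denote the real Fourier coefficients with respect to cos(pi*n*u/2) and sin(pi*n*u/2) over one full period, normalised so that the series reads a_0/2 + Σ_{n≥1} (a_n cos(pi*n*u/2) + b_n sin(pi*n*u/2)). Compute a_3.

-16/(3*pi**2)

a_3 = 1/2 ∫_{-2}^{2} h(u) cos(3*pi*u/2) du.
Integrating by parts twice (tabular method), an antiderivative of (3*u**2 + 4*u + 3) cos(3*pi*u/2) is 2*u**2*sin(3*pi*u/2)/pi + 8*u*sin(3*pi*u/2)/(3*pi) + 8*u*cos(3*pi*u/2)/(3*pi**2) - 16*sin(3*pi*u/2)/(9*pi**3) + 2*sin(3*pi*u/2)/pi + 16*cos(3*pi*u/2)/(9*pi**2); evaluating from -2 to 2: ∫_{-2}^{2} (3*u**2 + 4*u + 3) cos(3*pi*u/2) du = (-64/(9*pi**2)) - (32/(9*pi**2)) = -32/(3*pi**2).
Hence a_3 = (1/2)·(-32/(3*pi**2)) = -16/(3*pi**2).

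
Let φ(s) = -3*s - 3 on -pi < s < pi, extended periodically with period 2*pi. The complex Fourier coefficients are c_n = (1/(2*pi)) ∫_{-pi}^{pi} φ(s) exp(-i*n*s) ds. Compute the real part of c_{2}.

Since φ is real-valued, Re(c_{2}) = (1/(2*pi)) ∫_{-pi}^{pi} φ(s) cos(2*s) ds = a_{2}/2.
Integrating by parts (boundary term plus one more integral), an antiderivative of (-3*s - 3) cos(2*s) is -3*s*sin(2*s)/2 - 3*sin(2*s)/2 - 3*cos(2*s)/4; evaluating from -pi to pi: ∫_{-pi}^{pi} (-3*s - 3) cos(2*s) ds = (-3/4) - (-3/4) = 0.
Hence Re(c_{2}) = (1/(2*pi))·(0) = 0.

0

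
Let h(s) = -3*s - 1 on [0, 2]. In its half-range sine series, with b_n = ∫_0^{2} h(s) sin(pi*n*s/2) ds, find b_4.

b_4 = ∫_0^{2} (-3*s - 1) sin(2*pi*s) ds.
Integrating by parts (boundary term plus one more integral), an antiderivative of (-3*s - 1) sin(2*pi*s) is 3*s*cos(2*pi*s)/(2*pi) - 3*sin(2*pi*s)/(4*pi**2) + cos(2*pi*s)/(2*pi); evaluating from 0 to 2: ∫_{0}^{2} (-3*s - 1) sin(2*pi*s) ds = (7/(2*pi)) - (1/(2*pi)) = 3/pi.
Hence b_4 = 3/pi.

3/pi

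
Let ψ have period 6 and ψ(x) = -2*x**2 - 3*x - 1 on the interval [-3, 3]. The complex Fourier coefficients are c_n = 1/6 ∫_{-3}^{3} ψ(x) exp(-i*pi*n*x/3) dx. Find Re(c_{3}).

4/pi**2

Since ψ is real-valued, Re(c_{3}) = 1/6 ∫_{-3}^{3} ψ(x) cos(pi*x) dx = a_{3}/2.
Integrating by parts twice (tabular method), an antiderivative of (-2*x**2 - 3*x - 1) cos(pi*x) is -2*x**2*sin(pi*x)/pi - 3*x*sin(pi*x)/pi - 4*x*cos(pi*x)/pi**2 - sin(pi*x)/pi + 4*sin(pi*x)/pi**3 - 3*cos(pi*x)/pi**2; evaluating from -3 to 3: ∫_{-3}^{3} (-2*x**2 - 3*x - 1) cos(pi*x) dx = (15/pi**2) - (-9/pi**2) = 24/pi**2.
Hence Re(c_{3}) = (1/6)·(24/pi**2) = 4/pi**2.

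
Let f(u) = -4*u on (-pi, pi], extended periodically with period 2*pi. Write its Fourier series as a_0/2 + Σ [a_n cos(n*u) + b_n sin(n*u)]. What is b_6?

b_6 = 1/pi ∫_{-pi}^{pi} f(u) sin(6*u) du.
f is odd and sin(6*u) is odd, so the integrand is even and b_6 = 2/pi ∫_0^{pi} f(u) sin(6*u) du.
Integrating by parts (boundary term plus one more integral), an antiderivative of (-4*u) sin(6*u) is 2*u*cos(6*u)/3 - sin(6*u)/9; evaluating from 0 to pi: ∫_{0}^{pi} (-4*u) sin(6*u) du = (2*pi/3) - (0) = 2*pi/3.
Hence b_6 = (2/pi)·(2*pi/3) = 4/3.

4/3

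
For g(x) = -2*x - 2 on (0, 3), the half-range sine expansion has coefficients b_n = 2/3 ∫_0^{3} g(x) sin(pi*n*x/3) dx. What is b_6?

b_6 = 2/3 ∫_0^{3} (-2*x - 2) sin(2*pi*x) dx.
Integrating by parts (boundary term plus one more integral), an antiderivative of (-2*x - 2) sin(2*pi*x) is x*cos(2*pi*x)/pi - sin(2*pi*x)/(2*pi**2) + cos(2*pi*x)/pi; evaluating from 0 to 3: ∫_{0}^{3} (-2*x - 2) sin(2*pi*x) dx = (4/pi) - (1/pi) = 3/pi.
Hence b_6 = (2/3)·(3/pi) = 2/pi.

2/pi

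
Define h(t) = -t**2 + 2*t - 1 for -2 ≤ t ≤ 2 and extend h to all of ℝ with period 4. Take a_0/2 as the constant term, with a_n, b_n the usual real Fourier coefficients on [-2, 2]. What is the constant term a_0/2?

a_0 = 1/2 ∫_{-2}^{2} h(t) dt = 1/2 · (-28/3) = -14/3.
So the constant term a_0/2 = -7/3.

-7/3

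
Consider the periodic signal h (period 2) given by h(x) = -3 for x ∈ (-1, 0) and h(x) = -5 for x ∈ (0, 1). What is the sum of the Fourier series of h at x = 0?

At x = 0 the one-sided limits are h(0^-) = -3 and h(0^+) = -5.
By Dirichlet's theorem the series converges to their average, [(-3) + (-5)]/2 = -4.

-4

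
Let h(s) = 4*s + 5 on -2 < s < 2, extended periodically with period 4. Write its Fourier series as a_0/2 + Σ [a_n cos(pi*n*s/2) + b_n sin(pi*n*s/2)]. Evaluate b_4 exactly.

b_4 = 1/2 ∫_{-2}^{2} h(s) sin(2*pi*s) ds.
Integrating by parts (boundary term plus one more integral), an antiderivative of (4*s + 5) sin(2*pi*s) is -2*s*cos(2*pi*s)/pi + sin(2*pi*s)/pi**2 - 5*cos(2*pi*s)/(2*pi); evaluating from -2 to 2: ∫_{-2}^{2} (4*s + 5) sin(2*pi*s) ds = (-13/(2*pi)) - (3/(2*pi)) = -8/pi.
Hence b_4 = (1/2)·(-8/pi) = -4/pi.

-4/pi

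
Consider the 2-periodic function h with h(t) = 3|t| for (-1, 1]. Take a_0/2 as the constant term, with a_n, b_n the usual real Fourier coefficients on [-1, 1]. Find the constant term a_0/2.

a_0 = ∫_{-1}^{1} h(t) dt = 3.
So the constant term a_0/2 = 3/2.

3/2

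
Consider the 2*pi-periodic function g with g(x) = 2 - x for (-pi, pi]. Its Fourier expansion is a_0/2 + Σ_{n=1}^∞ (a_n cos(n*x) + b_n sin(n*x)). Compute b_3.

b_3 = 1/pi ∫_{-pi}^{pi} g(x) sin(3*x) dx.
Integrating by parts (boundary term plus one more integral), an antiderivative of (2 - x) sin(3*x) is x*cos(3*x)/3 - sin(3*x)/9 - 2*cos(3*x)/3; evaluating from -pi to pi: ∫_{-pi}^{pi} (2 - x) sin(3*x) dx = (2/3 - pi/3) - (2/3 + pi/3) = -2*pi/3.
Hence b_3 = (1/pi)·(-2*pi/3) = -2/3.

-2/3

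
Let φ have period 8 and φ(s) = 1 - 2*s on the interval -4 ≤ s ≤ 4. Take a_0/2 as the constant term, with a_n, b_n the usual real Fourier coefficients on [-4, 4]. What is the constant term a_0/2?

a_0 = 1/4 ∫_{-4}^{4} φ(s) ds = 1/4 · (8) = 2.
So the constant term a_0/2 = 1.

1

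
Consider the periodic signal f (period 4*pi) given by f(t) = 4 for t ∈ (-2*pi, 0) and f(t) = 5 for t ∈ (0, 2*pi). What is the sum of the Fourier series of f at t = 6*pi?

t = 6*pi differs from t = 2*pi by 1 full period(s), and the series is 4*pi-periodic.
At t = 2*pi the one-sided limits are f(2*pi^-) = 5 and f(2*pi^+) = 4.
By Dirichlet's theorem the series converges to their average, [(5) + (4)]/2 = 9/2.

9/2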